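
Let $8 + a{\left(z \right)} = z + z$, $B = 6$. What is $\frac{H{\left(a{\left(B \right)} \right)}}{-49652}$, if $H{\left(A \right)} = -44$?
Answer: $\frac{11}{12413} \approx 0.00088617$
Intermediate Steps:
$a{\left(z \right)} = -8 + 2 z$ ($a{\left(z \right)} = -8 + \left(z + z\right) = -8 + 2 z$)
$\frac{H{\left(a{\left(B \right)} \right)}}{-49652} = - \frac{44}{-49652} = \left(-44\right) \left(- \frac{1}{49652}\right) = \frac{11}{12413}$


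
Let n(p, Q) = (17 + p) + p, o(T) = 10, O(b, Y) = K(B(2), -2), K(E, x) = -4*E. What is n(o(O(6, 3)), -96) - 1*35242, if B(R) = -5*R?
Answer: -35205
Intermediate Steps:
O(b, Y) = 40 (O(b, Y) = -(-20)*2 = -4*(-10) = 40)
n(p, Q) = 17 + 2*p
n(o(O(6, 3)), -96) - 1*35242 = (17 + 2*10) - 1*35242 = (17 + 20) - 35242 = 37 - 35242 = -35205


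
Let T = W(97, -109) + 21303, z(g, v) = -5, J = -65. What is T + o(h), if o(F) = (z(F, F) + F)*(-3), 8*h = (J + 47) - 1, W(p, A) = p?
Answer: 171377/8 ≈ 21422.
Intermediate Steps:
h = -19/8 (h = ((-65 + 47) - 1)/8 = (-18 - 1)/8 = (1/8)*(-19) = -19/8 ≈ -2.3750)
o(F) = 15 - 3*F (o(F) = (-5 + F)*(-3) = 15 - 3*F)
T = 21400 (T = 97 + 21303 = 21400)
T + o(h) = 21400 + (15 - 3*(-19/8)) = 21400 + (15 + 57/8) = 21400 + 177/8 = 171377/8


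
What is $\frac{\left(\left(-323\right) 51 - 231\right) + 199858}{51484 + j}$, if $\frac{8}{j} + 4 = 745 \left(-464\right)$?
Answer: $\frac{7914175917}{2224649381} \approx 3.5575$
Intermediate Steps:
$j = - \frac{2}{86421}$ ($j = \frac{8}{-4 + 745 \left(-464\right)} = \frac{8}{-4 - 345680} = \frac{8}{-345684} = 8 \left(- \frac{1}{345684}\right) = - \frac{2}{86421} \approx -2.3143 \cdot 10^{-5}$)
$\frac{\left(\left(-323\right) 51 - 231\right) + 199858}{51484 + j} = \frac{\left(\left(-323\right) 51 - 231\right) + 199858}{51484 - \frac{2}{86421}} = \frac{\left(-16473 - 231\right) + 199858}{\frac{4449298762}{86421}} = \left(-16704 + 199858\right) \frac{86421}{4449298762} = 183154 \cdot \frac{86421}{4449298762} = \frac{7914175917}{2224649381}$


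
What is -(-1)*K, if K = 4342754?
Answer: 4342754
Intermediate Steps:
-(-1)*K = -(-1)*4342754 = -1*(-4342754) = 4342754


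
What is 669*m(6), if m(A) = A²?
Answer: 24084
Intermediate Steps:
669*m(6) = 669*6² = 669*36 = 24084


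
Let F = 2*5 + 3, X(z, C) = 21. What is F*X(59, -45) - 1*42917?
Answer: -42644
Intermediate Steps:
F = 13 (F = 10 + 3 = 13)
F*X(59, -45) - 1*42917 = 13*21 - 1*42917 = 273 - 42917 = -42644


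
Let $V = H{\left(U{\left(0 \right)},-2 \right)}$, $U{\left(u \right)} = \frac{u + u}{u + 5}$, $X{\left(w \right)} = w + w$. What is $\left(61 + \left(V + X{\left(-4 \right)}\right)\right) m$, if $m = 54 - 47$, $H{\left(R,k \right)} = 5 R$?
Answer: $371$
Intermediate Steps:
$X{\left(w \right)} = 2 w$
$U{\left(u \right)} = \frac{2 u}{5 + u}$
$V = 0$ ($V = 5 \cdot 2 \cdot 0 \frac{1}{5 + 0} = 5 \cdot 2 \cdot 0 \cdot \frac{1}{5} = 5 \cdot 0 = 0$)
$m = 7$
$\left(61 + \left(V + X{\left(-4 \right)}\right)\right) m = \left(61 + \left(0 + 2 \left(-4\right)\right)\right) 7 = \left(61 + \left(0 - 8\right)\right) 7 = \left(61 - 8\right) 7 = 53 \cdot 7 = 371$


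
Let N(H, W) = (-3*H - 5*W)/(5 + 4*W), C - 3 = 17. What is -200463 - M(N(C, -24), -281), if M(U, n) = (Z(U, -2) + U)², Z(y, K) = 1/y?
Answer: -5976263928961/29811600 ≈ -2.0047e+5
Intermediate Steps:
C = 20 (C = 3 + 17 = 20)
N(H, W) = (-5*W - 3*H)/(5 + 4*W)
M(U, n) = (U + 1/U)² (M(U, n) = (1/U + U)² = (U + 1/U)²)
-200463 - M(N(C, -24), -281) = -200463 - (1 + ((-5*(-24) - 3*20)/(5 + 4*(-24)))²)²/((-5*(-24) - 3*20)/(5 + 4*(-24)))² = -200463 - (1 + ((120 - 60)/(5 - 96))²)²/((120 - 60)/(5 - 96))² = -200463 - (1 + (60/(-91))²)²/(60/(-91))² = -200463 - (1 + (-1/91*60)²)²/(-1/91*60)² = -200463 - (1 + (-60/91)²)²/(-60/91)² = -200463 - 8281*(1 + 3600/8281)²/3600 = -200463 - 8281*(11881/8281)²/3600 = -200463 - 8281*141158161/(3600*68574961) = -200463 - 1*141158161/29811600 = -200463 - 141158161/29811600 = -5976263928961/29811600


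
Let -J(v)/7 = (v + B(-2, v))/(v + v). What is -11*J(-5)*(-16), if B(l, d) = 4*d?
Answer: -3080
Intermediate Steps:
J(v) = -35/2 (J(v) = -7*(v + 4*v)/(v + v) = -7*5*v/(2*v) = -7*5*v*1/(2*v) = -7*5/2 = -35/2)
-11*J(-5)*(-16) = -11*(-35/2)*(-16) = (385/2)*(-16) = -3080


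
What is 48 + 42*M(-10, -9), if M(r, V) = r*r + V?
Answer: 3870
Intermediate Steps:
M(r, V) = V + r**2 (M(r, V) = r**2 + V = V + r**2)
48 + 42*M(-10, -9) = 48 + 42*(-9 + (-10)**2) = 48 + 42*(-9 + 100) = 48 + 42*91 = 48 + 3822 = 3870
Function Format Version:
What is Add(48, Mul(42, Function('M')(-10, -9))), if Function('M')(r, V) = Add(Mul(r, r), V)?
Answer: 3870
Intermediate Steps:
Function('M')(r, V) = Add(V, Pow(r, 2)) (Function('M')(r, V) = Add(Pow(r, 2), V) = Add(V, Pow(r, 2)))
Add(48, Mul(42, Function('M')(-10, -9))) = Add(48, Mul(42, Add(-9, Pow(-10, 2)))) = Add(48, Mul(42, Add(-9, 100))) = Add(48, Mul(42, 91)) = Add(48, 3822) = 3870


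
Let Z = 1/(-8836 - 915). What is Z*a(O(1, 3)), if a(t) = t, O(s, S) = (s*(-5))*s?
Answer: 5/9751 ≈ 0.00051277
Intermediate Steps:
Z = -1/9751 (Z = 1/(-9751) = -1/9751 ≈ -0.00010255)
O(s, S) = -5*s**2 (O(s, S) = (-5*s)*s = -5*s**2)
Z*a(O(1, 3)) = -(-5)*1**2/9751 = -(-5)/9751 = -1/9751*(-5) = 5/9751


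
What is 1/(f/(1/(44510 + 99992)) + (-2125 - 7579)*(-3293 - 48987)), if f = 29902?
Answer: 1/4828223924 ≈ 2.0712e-10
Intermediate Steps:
1/(f/(1/(44510 + 99992)) + (-2125 - 7579)*(-3293 - 48987)) = 1/(29902/(1/(44510 + 99992)) + (-2125 - 7579)*(-3293 - 48987)) = 1/(29902/(1/144502) - 9704*(-52280)) = 1/(29902/(1/144502) + 507325120) = 1/(29902*144502 + 507325120) = 1/(4320898804 + 507325120) = 1/4828223924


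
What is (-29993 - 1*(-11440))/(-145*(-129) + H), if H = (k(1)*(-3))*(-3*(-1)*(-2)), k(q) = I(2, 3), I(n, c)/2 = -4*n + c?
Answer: -18553/18525 ≈ -1.0015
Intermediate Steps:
I(n, c) = -8*n + 2*c (I(n, c) = 2*(-4*n + c) = 2*(c - 4*n) = -8*n + 2*c)
k(q) = -10 (k(q) = -8*2 + 2*3 = -16 + 6 = -10)
H = -180 (H = (-10*(-3))*(-3*(-1)*(-2)) = 30*(3*(-2)) = 30*(-6) = -180)
(-29993 - 1*(-11440))/(-145*(-129) + H) = (-29993 - 1*(-11440))/(-145*(-129) - 180) = (-29993 + 11440)/(18705 - 180) = -18553/18525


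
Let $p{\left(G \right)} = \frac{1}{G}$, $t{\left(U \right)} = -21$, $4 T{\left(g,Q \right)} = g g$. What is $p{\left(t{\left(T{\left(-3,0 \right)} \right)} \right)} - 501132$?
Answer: $- \frac{10523773}{21} \approx -5.0113 \cdot 10^{5}$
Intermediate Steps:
$T{\left(g,Q \right)} = \frac{g^{2}}{4}$ ($T{\left(g,Q \right)} = \frac{g g}{4} = \frac{g^{2}}{4}$)
$p{\left(t{\left(T{\left(-3,0 \right)} \right)} \right)} - 501132 = \frac{1}{-21} - 501132 = - \frac{1}{21} - 501132 = - \frac{10523773}{21}$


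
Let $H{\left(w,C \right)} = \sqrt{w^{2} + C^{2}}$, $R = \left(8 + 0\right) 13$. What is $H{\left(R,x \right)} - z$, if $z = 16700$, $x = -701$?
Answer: $-16700 + \sqrt{502217} \approx -15991.0$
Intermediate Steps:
$R = 104$ ($R = 8 \cdot 13 = 104$)
$H{\left(w,C \right)} = \sqrt{C^{2} + w^{2}}$
$H{\left(R,x \right)} - z = \sqrt{\left(-701\right)^{2} + 104^{2}} - 16700 = \sqrt{491401 + 10816} - 16700 = \sqrt{502217} - 16700 = -16700 + \sqrt{502217}$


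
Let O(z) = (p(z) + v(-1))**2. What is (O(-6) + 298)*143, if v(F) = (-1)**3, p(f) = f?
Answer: 49621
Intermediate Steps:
v(F) = -1
O(z) = (-1 + z)**2 (O(z) = (z - 1)**2 = (-1 + z)**2)
(O(-6) + 298)*143 = ((-1 - 6)**2 + 298)*143 = ((-7)**2 + 298)*143 = (49 + 298)*143 = 347*143 = 49621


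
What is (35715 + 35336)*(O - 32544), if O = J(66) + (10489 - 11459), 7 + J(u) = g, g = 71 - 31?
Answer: -2378858531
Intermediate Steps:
g = 40
J(u) = 33 (J(u) = -7 + 40 = 33)
O = -937 (O = 33 + (10489 - 11459) = 33 - 970 = -937)
(35715 + 35336)*(O - 32544) = (35715 + 35336)*(-937 - 32544) = 71051*(-33481) = -2378858531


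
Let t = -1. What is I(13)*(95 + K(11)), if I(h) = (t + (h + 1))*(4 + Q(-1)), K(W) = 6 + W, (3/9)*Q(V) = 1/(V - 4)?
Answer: 24752/5 ≈ 4950.4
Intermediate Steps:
Q(V) = 3/(-4 + V) (Q(V) = 3/(V - 4) = 3/(-4 + V))
I(h) = 17*h/5 (I(h) = (-1 + (h + 1))*(4 + 3/(-4 - 1)) = (-1 + (1 + h))*(4 + 3/(-5)) = h*(4 + 3*(-1/5)) = h*(4 - 3/5) = h*(17/5) = 17*h/5)
I(13)*(95 + K(11)) = ((17/5)*13)*(95 + (6 + 11)) = 221*(95 + 17)/5 = (221/5)*112 = 24752/5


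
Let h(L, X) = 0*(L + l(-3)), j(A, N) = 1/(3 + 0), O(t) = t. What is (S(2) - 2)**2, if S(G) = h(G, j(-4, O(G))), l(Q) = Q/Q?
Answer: 4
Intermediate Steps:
l(Q) = 1
j(A, N) = 1/3
h(L, X) = 0 (h(L, X) = 0*(L + 1) = 0*(1 + L) = 0)
S(G) = 0
(S(2) - 2)**2 = (0 - 2)**2 = (-2)**2 = 4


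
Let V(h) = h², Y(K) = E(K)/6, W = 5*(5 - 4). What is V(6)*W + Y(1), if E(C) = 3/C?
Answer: 361/2 ≈ 180.50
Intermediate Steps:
W = 5 (W = 5*1 = 5)
Y(K) = 1/(2*K) (Y(K) = (3/K)/6 = (3/K)*(⅙) = 1/(2*K))
V(6)*W + Y(1) = 6²*5 + (½)/1 = 36*5 + (½)*1 = 180 + ½ = 361/2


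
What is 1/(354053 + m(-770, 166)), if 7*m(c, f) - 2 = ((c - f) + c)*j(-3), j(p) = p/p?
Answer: 7/2476667 ≈ 2.8264e-6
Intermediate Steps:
j(p) = 1
m(c, f) = 2/7 - f/7 + 2*c/7 (m(c, f) = 2/7 + (((c - f) + c)*1)/7 = 2/7 + ((-f + 2*c)*1)/7 = 2/7 + (-f + 2*c)/7 = 2/7 + (-f/7 + 2*c/7) = 2/7 - f/7 + 2*c/7)
1/(354053 + m(-770, 166)) = 1/(354053 + (2/7 - 1/7*166 + (2/7)*(-770))) = 1/(354053 + (2/7 - 166/7 - 220)) = 1/(354053 - 1704/7) = 1/(2476667/7) = 7/2476667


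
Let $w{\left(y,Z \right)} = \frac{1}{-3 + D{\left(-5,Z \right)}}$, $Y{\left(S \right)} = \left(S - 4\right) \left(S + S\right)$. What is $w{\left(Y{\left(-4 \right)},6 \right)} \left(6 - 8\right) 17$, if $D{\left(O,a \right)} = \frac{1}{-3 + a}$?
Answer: $\frac{51}{4} \approx 12.75$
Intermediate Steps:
$Y{\left(S \right)} = 2 S \left(-4 + S\right)$ ($Y{\left(S \right)} = \left(-4 + S\right) 2 S = 2 S \left(-4 + S\right)$)
$w{\left(y,Z \right)} = \frac{1}{-3 + \frac{1}{-3 + Z}}$
$w{\left(Y{\left(-4 \right)},6 \right)} \left(6 - 8\right) 17 = \frac{3 - 6}{-10 + 3 \cdot 6} \left(6 - 8\right) 17 = \frac{3 - 6}{-10 + 18} \left(6 - 8\right) 17 = \frac{1}{8} \left(-3\right) \left(-2\right) 17 = \left(- \frac{3}{8}\right) \left(-2\right) 17 = \frac{3}{4} \cdot 17 = \frac{51}{4}$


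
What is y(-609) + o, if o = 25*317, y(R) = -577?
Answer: 7348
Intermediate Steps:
o = 7925
y(-609) + o = -577 + 7925 = 7348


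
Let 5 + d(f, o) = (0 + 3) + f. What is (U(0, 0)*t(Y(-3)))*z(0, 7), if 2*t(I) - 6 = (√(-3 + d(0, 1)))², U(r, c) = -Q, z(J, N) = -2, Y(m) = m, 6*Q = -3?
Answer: -½ ≈ -0.50000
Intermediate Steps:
Q = -½ (Q = (⅙)*(-3) = -½ ≈ -0.50000)
d(f, o) = -2 + f (d(f, o) = -5 + ((0 + 3) + f) = -5 + (3 + f) = -2 + f)
U(r, c) = ½ (U(r, c) = -1*(-½) = ½)
t(I) = ½ (t(I) = 3 + (√(-3 + (-2 + 0)))²/2 = 3 + (√(-3 - 2))²/2 = 3 + (√(-5))²/2 = 3 + (I*√5)²/2 = 3 + (½)*(-5) = 3 - 5/2 = ½)
(U(0, 0)*t(Y(-3)))*z(0, 7) = ((½)*(½))*(-2) = (¼)*(-2) = -½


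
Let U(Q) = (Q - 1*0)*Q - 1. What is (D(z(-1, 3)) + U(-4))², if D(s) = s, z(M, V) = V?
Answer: 324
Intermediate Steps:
U(Q) = -1 + Q² (U(Q) = (Q + 0)*Q - 1 = Q*Q - 1 = Q² - 1 = -1 + Q²)
(D(z(-1, 3)) + U(-4))² = (3 + (-1 + (-4)²))² = (3 + (-1 + 16))² = (3 + 15)² = 18² = 324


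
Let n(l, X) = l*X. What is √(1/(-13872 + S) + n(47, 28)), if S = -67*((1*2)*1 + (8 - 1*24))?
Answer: √220151463562/12934 ≈ 36.277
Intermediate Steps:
n(l, X) = X*l
S = 938 (S = -67*(2*1 + (8 - 24)) = -67*(2 - 16) = -67*(-14) = 938)
√(1/(-13872 + S) + n(47, 28)) = √(1/(-13872 + 938) + 28*47) = √(1/(-12934) + 1316) = √(-1/12934 + 1316) = √(17021143/12934) = √220151463562/12934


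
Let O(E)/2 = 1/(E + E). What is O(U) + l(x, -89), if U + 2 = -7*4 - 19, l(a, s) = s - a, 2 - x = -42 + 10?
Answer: -6028/49 ≈ -123.02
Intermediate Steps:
x = 34 (x = 2 - (-42 + 10) = 2 - 1*(-32) = 2 + 32 = 34)
U = -49 (U = -2 + (-7*4 - 19) = -2 + (-28 - 19) = -2 - 47 = -49)
O(E) = 1/E (O(E) = 2/(E + E) = 2/((2*E)) = 2*(1/(2*E)) = 1/E)
O(U) + l(x, -89) = 1/(-49) + (-89 - 1*34) = -1/49 + (-89 - 34) = -1/49 - 123 = -6028/49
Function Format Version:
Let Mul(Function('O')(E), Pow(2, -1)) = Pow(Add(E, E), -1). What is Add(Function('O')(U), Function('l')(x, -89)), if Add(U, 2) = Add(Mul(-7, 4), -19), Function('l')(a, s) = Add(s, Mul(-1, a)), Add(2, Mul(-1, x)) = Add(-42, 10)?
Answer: Rational(-6028, 49) ≈ -123.02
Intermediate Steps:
x = 34 (x = Add(2, Mul(-1, Add(-42, 10))) = Add(2, Mul(-1, -32)) = Add(2, 32) = 34)
U = -49 (U = Add(-2, Add(Mul(-7, 4), -19)) = Add(-2, Add(-28, -19)) = Add(-2, -47) = -49)
Function('O')(E) = Pow(E, -1) (Function('O')(E) = Mul(2, Pow(Add(E, E), -1)) = Mul(2, Pow(Mul(2, E), -1)) = Mul(2, Mul(Rational(1, 2), Pow(E, -1))) = Pow(E, -1))
Add(Function('O')(U), Function('l')(x, -89)) = Add(Pow(-49, -1), Add(-89, Mul(-1, 34))) = Add(Rational(-1, 49), Add(-89, -34)) = Add(Rational(-1, 49), -123) = Rational(-6028, 49)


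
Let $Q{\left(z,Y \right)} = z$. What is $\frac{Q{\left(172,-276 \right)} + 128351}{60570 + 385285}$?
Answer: $\frac{128523}{445855} \approx 0.28826$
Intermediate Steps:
$\frac{Q{\left(172,-276 \right)} + 128351}{60570 + 385285} = \frac{172 + 128351}{60570 + 385285} = \frac{128523}{445855}$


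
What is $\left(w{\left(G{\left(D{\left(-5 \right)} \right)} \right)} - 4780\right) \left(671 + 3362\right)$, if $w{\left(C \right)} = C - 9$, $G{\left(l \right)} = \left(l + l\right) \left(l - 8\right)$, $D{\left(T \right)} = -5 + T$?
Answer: $-17862157$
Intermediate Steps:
$G{\left(l \right)} = 2 l \left(-8 + l\right)$
$w{\left(C \right)} = -9 + C$ ($w{\left(C \right)} = C - 9 = -9 + C$)
$\left(w{\left(G{\left(D{\left(-5 \right)} \right)} \right)} - 4780\right) \left(671 + 3362\right) = \left(\left(-9 + 2 \left(-5 - 5\right) \left(-8 - 10\right)\right) - 4780\right) \left(671 + 3362\right) = \left(\left(-9 + 2 \left(-10\right) \left(-8 - 10\right)\right) - 4780\right) 4033 = \left(\left(-9 + 2 \left(-10\right) \left(-18\right)\right) - 4780\right) 4033 = \left(\left(-9 + 360\right) - 4780\right) 4033 = \left(351 - 4780\right) 4033 = \left(-4429\right) 4033 = -17862157$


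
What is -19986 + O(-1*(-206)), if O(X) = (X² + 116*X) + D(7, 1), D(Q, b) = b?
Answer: 46347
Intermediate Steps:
O(X) = 1 + X² + 116*X (O(X) = (X² + 116*X) + 1 = 1 + X² + 116*X)
-19986 + O(-1*(-206)) = -19986 + (1 + (-1*(-206))² + 116*(-1*(-206))) = -19986 + (1 + 206² + 116*206) = -19986 + (1 + 42436 + 23896) = -19986 + 66333 = 46347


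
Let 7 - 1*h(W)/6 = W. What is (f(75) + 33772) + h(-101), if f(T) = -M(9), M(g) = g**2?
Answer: 34339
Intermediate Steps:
h(W) = 42 - 6*W
f(T) = -81 (f(T) = -1*9**2 = -1*81 = -81)
(f(75) + 33772) + h(-101) = (-81 + 33772) + (42 - 6*(-101)) = 33691 + (42 + 606) = 33691 + 648 = 34339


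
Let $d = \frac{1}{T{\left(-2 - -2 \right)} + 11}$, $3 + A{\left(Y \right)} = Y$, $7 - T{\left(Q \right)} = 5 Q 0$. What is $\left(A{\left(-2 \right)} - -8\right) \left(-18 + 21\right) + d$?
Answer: $\frac{163}{18} \approx 9.0556$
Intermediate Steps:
$T{\left(Q \right)} = 7$ ($T{\left(Q \right)} = 7 - 5 Q 0 = 7 - 0 = 7 + 0 = 7$)
$A{\left(Y \right)} = -3 + Y$
$d = \frac{1}{18}$ ($d = \frac{1}{7 + 11} = \frac{1}{18} \approx 0.055556$)
$\left(A{\left(-2 \right)} - -8\right) \left(-18 + 21\right) + d = \left(\left(-3 - 2\right) - -8\right) \left(-18 + 21\right) + \frac{1}{18} = \left(-5 + 8\right) 3 + \frac{1}{18} = 3 \cdot 3 + \frac{1}{18} = 9 + \frac{1}{18} = \frac{163}{18}$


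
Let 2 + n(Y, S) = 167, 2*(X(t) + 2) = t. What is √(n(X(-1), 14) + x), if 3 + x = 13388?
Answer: 5*√542 ≈ 116.40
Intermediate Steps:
x = 13385 (x = -3 + 13388 = 13385)
X(t) = -2 + t/2
n(Y, S) = 165 (n(Y, S) = -2 + 167 = 165)
√(n(X(-1), 14) + x) = √(165 + 13385) = √13550 = 5*√542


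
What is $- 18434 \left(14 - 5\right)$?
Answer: $-165906$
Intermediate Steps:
$- 18434 \left(14 - 5\right) = \left(-18434\right) 9 = -165906$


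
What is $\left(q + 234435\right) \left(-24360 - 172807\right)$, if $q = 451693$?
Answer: $-135281799376$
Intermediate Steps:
$\left(q + 234435\right) \left(-24360 - 172807\right) = \left(451693 + 234435\right) \left(-24360 - 172807\right) = 686128 \left(-197167\right) = -135281799376$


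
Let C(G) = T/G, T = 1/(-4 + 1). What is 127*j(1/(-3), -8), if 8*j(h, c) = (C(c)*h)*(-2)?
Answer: 127/288 ≈ 0.44097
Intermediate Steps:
T = -1/3 (T = 1/(-3) = -1/3 ≈ -0.33333)
C(G) = -1/(3*G)
j(h, c) = h/(12*c) (j(h, c) = (((-1/(3*c))*h)*(-2))/8 = (-h/(3*c)*(-2))/8 = (2*h/(3*c))/8 = h/(12*c))
127*j(1/(-3), -8) = 127*((1/12)/(-3*(-8))) = 127*((1/12)*(-1/3)*(-1/8)) = 127*(1/288) = 127/288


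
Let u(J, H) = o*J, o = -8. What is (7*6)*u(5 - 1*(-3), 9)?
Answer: -2688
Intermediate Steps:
u(J, H) = -8*J
(7*6)*u(5 - 1*(-3), 9) = (7*6)*(-8*(5 - 1*(-3))) = 42*(-8*(5 + 3)) = 42*(-8*8) = 42*(-64) = -2688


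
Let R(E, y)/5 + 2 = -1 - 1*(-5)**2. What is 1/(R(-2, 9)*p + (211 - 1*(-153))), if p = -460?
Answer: 1/64764 ≈ 1.5441e-5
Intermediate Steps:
R(E, y) = -140 (R(E, y) = -10 + 5*(-1 - 1*(-5)**2) = -10 + 5*(-1 - 1*25) = -10 + 5*(-1 - 25) = -10 + 5*(-26) = -10 - 130 = -140)
1/(R(-2, 9)*p + (211 - 1*(-153))) = 1/(-140*(-460) + (211 - 1*(-153))) = 1/(64400 + (211 + 153)) = 1/(64400 + 364) = 1/64764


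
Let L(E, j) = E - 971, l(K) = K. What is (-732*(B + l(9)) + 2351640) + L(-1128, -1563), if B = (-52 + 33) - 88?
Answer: 2421277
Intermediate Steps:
B = -107 (B = -19 - 88 = -107)
L(E, j) = -971 + E
(-732*(B + l(9)) + 2351640) + L(-1128, -1563) = (-732*(-107 + 9) + 2351640) + (-971 - 1128) = (-732*(-98) + 2351640) - 2099 = (71736 + 2351640) - 2099 = 2423376 - 2099 = 2421277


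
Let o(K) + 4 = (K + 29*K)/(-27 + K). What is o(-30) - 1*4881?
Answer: -92515/19 ≈ -4869.2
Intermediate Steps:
o(K) = -4 + 30*K/(-27 + K) (o(K) = -4 + (K + 29*K)/(-27 + K) = -4 + (30*K)/(-27 + K) = -4 + 30*K/(-27 + K))
o(-30) - 1*4881 = 2*(54 + 13*(-30))/(-27 - 30) - 1*4881 = 2*(54 - 390)/(-57) - 4881 = 2*(-1/57)*(-336) - 4881 = 224/19 - 4881 = -92515/19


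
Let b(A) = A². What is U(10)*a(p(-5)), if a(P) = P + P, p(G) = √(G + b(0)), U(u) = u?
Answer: 20*I*√5 ≈ 44.721*I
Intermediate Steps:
p(G) = √G (p(G) = √(G + 0²) = √(G + 0) = √G)
a(P) = 2*P
U(10)*a(p(-5)) = 10*(2*√(-5)) = 10*(2*(I*√5)) = 10*(2*I*√5) = 20*I*√5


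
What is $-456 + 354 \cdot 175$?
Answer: $61494$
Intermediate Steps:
$-456 + 354 \cdot 175 = -456 + 61950 = 61494$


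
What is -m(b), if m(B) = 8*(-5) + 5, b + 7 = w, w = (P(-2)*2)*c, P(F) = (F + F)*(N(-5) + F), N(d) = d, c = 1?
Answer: 35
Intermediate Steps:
P(F) = 2*F*(-5 + F) (P(F) = (F + F)*(-5 + F) = (2*F)*(-5 + F) = 2*F*(-5 + F))
w = 56 (w = ((2*(-2)*(-5 - 2))*2)*1 = ((2*(-2)*(-7))*2)*1 = (28*2)*1 = 56*1 = 56)
b = 49 (b = -7 + 56 = 49)
m(B) = -35 (m(B) = -40 + 5 = -35)
-m(b) = -1*(-35) = 35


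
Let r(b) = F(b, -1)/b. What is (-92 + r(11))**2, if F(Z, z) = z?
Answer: 1026169/121 ≈ 8480.7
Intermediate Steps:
r(b) = -1/b
(-92 + r(11))**2 = (-92 - 1/11)**2 = (-1013/11)**2 = 1026169/121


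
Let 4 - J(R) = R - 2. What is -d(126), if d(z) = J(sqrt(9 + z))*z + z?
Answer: -882 + 378*sqrt(15) ≈ 581.99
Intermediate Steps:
J(R) = 6 - R (J(R) = 4 - (R - 2) = 4 - (-2 + R) = 4 + (2 - R) = 6 - R)
d(z) = z + z*(6 - sqrt(9 + z)) (d(z) = (6 - sqrt(9 + z))*z + z = z*(6 - sqrt(9 + z)) + z = z + z*(6 - sqrt(9 + z)))
-d(126) = -126*(7 - sqrt(9 + 126)) = -126*(7 - sqrt(135)) = -126*(7 - 3*sqrt(15)) = -(882 - 378*sqrt(15)) = -882 + 378*sqrt(15)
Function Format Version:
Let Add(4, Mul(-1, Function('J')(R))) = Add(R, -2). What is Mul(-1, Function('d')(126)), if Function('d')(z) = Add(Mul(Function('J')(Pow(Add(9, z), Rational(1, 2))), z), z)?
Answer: Add(-882, Mul(378, Pow(15, Rational(1, 2)))) ≈ 581.99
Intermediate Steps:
Function('J')(R) = Add(6, Mul(-1, R)) (Function('J')(R) = Add(4, Mul(-1, Add(R, -2))) = Add(4, Mul(-1, Add(-2, R))) = Add(4, Add(2, Mul(-1, R))) = Add(6, Mul(-1, R)))
Function('d')(z) = Add(z, Mul(z, Add(6, Mul(-1, Pow(Add(9, z), Rational(1, 2)))))) (Function('d')(z) = Add(Mul(Add(6, Mul(-1, Pow(Add(9, z), Rational(1, 2)))), z), z) = Add(Mul(z, Add(6, Mul(-1, Pow(Add(9, z), Rational(1, 2))))), z) = Add(z, Mul(z, Add(6, Mul(-1, Pow(Add(9, z), Rational(1, 2)))))))
Mul(-1, Function('d')(126)) = Mul(-1, Mul(126, Add(7, Mul(-1, Pow(Add(9, 126), Rational(1, 2)))))) = Mul(-1, Mul(126, Add(7, Mul(-1, Pow(135, Rational(1, 2)))))) = Mul(-1, Mul(126, Add(7, Mul(-1, Mul(3, Pow(15, Rational(1, 2))))))) = Mul(-1, Mul(126, Add(7, Mul(-3, Pow(15, Rational(1, 2)))))) = Mul(-1, Add(882, Mul(-378, Pow(15, Rational(1, 2))))) = Add(-882, Mul(378, Pow(15, Rational(1, 2))))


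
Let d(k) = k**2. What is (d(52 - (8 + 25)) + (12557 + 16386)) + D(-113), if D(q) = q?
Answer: 29191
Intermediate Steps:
(d(52 - (8 + 25)) + (12557 + 16386)) + D(-113) = ((52 - (8 + 25))**2 + (12557 + 16386)) - 113 = ((52 - 1*33)**2 + 28943) - 113 = ((52 - 33)**2 + 28943) - 113 = (19**2 + 28943) - 113 = (361 + 28943) - 113 = 29304 - 113 = 29191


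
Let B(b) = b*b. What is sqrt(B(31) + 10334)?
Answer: 3*sqrt(1255) ≈ 106.28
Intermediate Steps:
B(b) = b**2
sqrt(B(31) + 10334) = sqrt(31**2 + 10334) = sqrt(961 + 10334) = sqrt(11295) = 3*sqrt(1255)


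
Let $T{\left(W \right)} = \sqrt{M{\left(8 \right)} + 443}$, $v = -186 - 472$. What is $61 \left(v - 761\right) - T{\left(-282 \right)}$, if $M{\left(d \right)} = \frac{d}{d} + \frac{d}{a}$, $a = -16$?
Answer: $-86559 - \frac{\sqrt{1774}}{2} \approx -86580.0$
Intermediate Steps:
$v = -658$
$M{\left(d \right)} = 1 - \frac{d}{16}$ ($M{\left(d \right)} = \frac{d}{d} + \frac{d}{-16} = 1 + d \left(- \frac{1}{16}\right) = 1 - \frac{d}{16}$)
$T{\left(W \right)} = \frac{\sqrt{1774}}{2}$ ($T{\left(W \right)} = \sqrt{\left(1 - \frac{1}{2}\right) + 443} = \sqrt{\frac{1}{2} + 443} = \sqrt{\frac{887}{2}} = \frac{\sqrt{1774}}{2}$)
$61 \left(v - 761\right) - T{\left(-282 \right)} = 61 \left(-658 - 761\right) - \frac{\sqrt{1774}}{2} = 61 \left(-1419\right) - \frac{\sqrt{1774}}{2} = -86559 - \frac{\sqrt{1774}}{2}$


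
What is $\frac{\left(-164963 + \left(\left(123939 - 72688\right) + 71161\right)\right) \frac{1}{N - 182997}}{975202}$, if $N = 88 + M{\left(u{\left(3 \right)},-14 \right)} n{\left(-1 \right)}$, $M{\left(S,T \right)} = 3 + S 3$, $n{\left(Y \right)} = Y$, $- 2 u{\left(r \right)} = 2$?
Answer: $\frac{42551}{178373222618} \approx 2.3855 \cdot 10^{-7}$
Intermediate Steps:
$u{\left(r \right)} = -1$ ($u{\left(r \right)} = \left(- \frac{1}{2}\right) 2 = -1$)
$M{\left(S,T \right)} = 3 + 3 S$
$N = 88$ ($N = 88 + \left(3 + 3 \left(-1\right)\right) \left(-1\right) = 88 + \left(3 - 3\right) \left(-1\right) = 88 + 0 \left(-1\right) = 88 + 0 = 88$)
$\frac{\left(-164963 + \left(\left(123939 - 72688\right) + 71161\right)\right) \frac{1}{N - 182997}}{975202} = \frac{\left(-164963 + \left(\left(123939 - 72688\right) + 71161\right)\right) \frac{1}{88 - 182997}}{975202} = \frac{-164963 + \left(51251 + 71161\right)}{-182909} \cdot \frac{1}{975202} = \left(-164963 + 122412\right) \left(- \frac{1}{182909}\right) \frac{1}{975202} = \left(-42551\right) \left(- \frac{1}{182909}\right) \frac{1}{975202} = \frac{42551}{182909} \cdot \frac{1}{975202} = \frac{42551}{178373222618}$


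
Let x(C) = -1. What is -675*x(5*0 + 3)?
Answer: 675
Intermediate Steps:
-675*x(5*0 + 3) = -675*(-1) = 675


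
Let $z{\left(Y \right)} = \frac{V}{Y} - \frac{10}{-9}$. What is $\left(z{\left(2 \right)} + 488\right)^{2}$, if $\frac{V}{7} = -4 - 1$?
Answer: $\frac{72063121}{324} \approx 2.2242 \cdot 10^{5}$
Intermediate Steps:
$V = -35$ ($V = 7 \left(-4 - 1\right) = 7 \left(-5\right) = -35$)
$z{\left(Y \right)} = \frac{10}{9} - \frac{35}{Y}$ ($z{\left(Y \right)} = - \frac{35}{Y} - \frac{10}{-9} = - \frac{35}{Y} - - \frac{10}{9} = - \frac{35}{Y} + \frac{10}{9} = \frac{10}{9} - \frac{35}{Y}$)
$\left(z{\left(2 \right)} + 488\right)^{2} = \left(\left(\frac{10}{9} - \frac{35}{2}\right) + 488\right)^{2} = \left(- \frac{295}{18} + 488\right)^{2} = \left(\frac{8489}{18}\right)^{2} = \frac{72063121}{324}$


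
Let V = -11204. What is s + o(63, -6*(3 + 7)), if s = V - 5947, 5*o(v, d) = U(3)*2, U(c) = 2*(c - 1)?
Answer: -85747/5 ≈ -17149.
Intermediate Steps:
U(c) = -2 + 2*c (U(c) = 2*(-1 + c) = -2 + 2*c)
o(v, d) = 8/5 (o(v, d) = ((-2 + 2*3)*2)/5 = ((-2 + 6)*2)/5 = (4*2)/5 = (1/5)*8 = 8/5)
s = -17151 (s = -11204 - 5947 = -17151)
s + o(63, -6*(3 + 7)) = -17151 + 8/5 = -85747/5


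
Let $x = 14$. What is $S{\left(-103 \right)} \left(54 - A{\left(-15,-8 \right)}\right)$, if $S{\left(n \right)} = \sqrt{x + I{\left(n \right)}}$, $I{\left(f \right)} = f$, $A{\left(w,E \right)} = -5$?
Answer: $59 i \sqrt{89} \approx 556.6 i$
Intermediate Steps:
$S{\left(n \right)} = \sqrt{14 + n}$
$S{\left(-103 \right)} \left(54 - A{\left(-15,-8 \right)}\right) = \sqrt{14 - 103} \left(54 - -5\right) = \sqrt{-89} \left(54 + 5\right) = i \sqrt{89} \cdot 59 = 59 i \sqrt{89}$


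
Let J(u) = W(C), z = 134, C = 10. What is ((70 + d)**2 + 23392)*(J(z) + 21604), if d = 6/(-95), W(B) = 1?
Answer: 1102959171056/1805 ≈ 6.1106e+8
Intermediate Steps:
J(u) = 1
d = -6/95 (d = 6*(-1/95) = -6/95 ≈ -0.063158)
((70 + d)**2 + 23392)*(J(z) + 21604) = ((70 - 6/95)**2 + 23392)*(1 + 21604) = ((6644/95)**2 + 23392)*21605 = (44142736/9025 + 23392)*21605 = (255255536/9025)*21605 = 1102959171056/1805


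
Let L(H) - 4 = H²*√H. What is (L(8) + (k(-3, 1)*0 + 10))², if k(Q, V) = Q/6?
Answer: 32964 + 3584*√2 ≈ 38033.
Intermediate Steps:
k(Q, V) = Q/6 (k(Q, V) = Q*(⅙) = Q/6)
L(H) = 4 + H^(5/2) (L(H) = 4 + H²*√H = 4 + H^(5/2))
(L(8) + (k(-3, 1)*0 + 10))² = ((4 + 8^(5/2)) + (((⅙)*(-3))*0 + 10))² = ((4 + 128*√2) + (-½*0 + 10))² = ((4 + 128*√2) + (0 + 10))² = ((4 + 128*√2) + 10)² = (14 + 128*√2)²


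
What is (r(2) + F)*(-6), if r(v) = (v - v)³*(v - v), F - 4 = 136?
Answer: -840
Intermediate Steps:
F = 140 (F = 4 + 136 = 140)
r(v) = 0 (r(v) = 0³*0 = 0*0 = 0)
(r(2) + F)*(-6) = (0 + 140)*(-6) = 140*(-6) = -840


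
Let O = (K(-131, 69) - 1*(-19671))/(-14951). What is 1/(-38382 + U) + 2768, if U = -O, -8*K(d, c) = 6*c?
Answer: 6353441966164/2295318651 ≈ 2768.0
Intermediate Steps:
K(d, c) = -3*c/4
O = -78477/59804 (O = (-¾*69 - 1*(-19671))/(-14951) = (-207/4 + 19671)*(-1/14951) = (78477/4)*(-1/14951) = -78477/59804 ≈ -1.3122)
U = 78477/59804 (U = -1*(-78477/59804) = 78477/59804 ≈ 1.3122)
1/(-38382 + U) + 2768 = 1/(-38382 + 78477/59804) + 2768 = 1/(-2295318651/59804) + 2768 = -59804/2295318651 + 2768 = 6353441966164/2295318651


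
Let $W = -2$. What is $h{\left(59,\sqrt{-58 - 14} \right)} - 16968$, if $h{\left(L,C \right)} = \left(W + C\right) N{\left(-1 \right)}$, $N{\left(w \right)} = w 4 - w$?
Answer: $-16962 - 18 i \sqrt{2} \approx -16962.0 - 25.456 i$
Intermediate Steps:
$N{\left(w \right)} = 3 w$ ($N{\left(w \right)} = 4 w - w = 3 w$)
$h{\left(L,C \right)} = 6 - 3 C$ ($h{\left(L,C \right)} = \left(-2 + C\right) 3 \left(-1\right) = \left(-2 + C\right) \left(-3\right) = 6 - 3 C$)
$h{\left(59,\sqrt{-58 - 14} \right)} - 16968 = \left(6 - 3 \sqrt{-58 - 14}\right) - 16968 = \left(6 - 3 \sqrt{-72}\right) - 16968 = \left(6 - 3 \cdot 6 i \sqrt{2}\right) - 16968 = \left(6 - 18 i \sqrt{2}\right) - 16968 = -16962 - 18 i \sqrt{2}$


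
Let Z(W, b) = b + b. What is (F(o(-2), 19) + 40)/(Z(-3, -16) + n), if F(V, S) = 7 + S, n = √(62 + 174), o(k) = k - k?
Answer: -528/197 - 33*√59/197 ≈ -3.9669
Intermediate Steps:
o(k) = 0
Z(W, b) = 2*b
n = 2*√59 (n = √236 = 2*√59 ≈ 15.362)
(F(o(-2), 19) + 40)/(Z(-3, -16) + n) = ((7 + 19) + 40)/(2*(-16) + 2*√59) = (26 + 40)/(-32 + 2*√59) = 66/(-32 + 2*√59)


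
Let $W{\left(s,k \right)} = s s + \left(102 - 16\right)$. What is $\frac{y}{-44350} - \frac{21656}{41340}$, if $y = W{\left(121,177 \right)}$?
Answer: $- \frac{78462889}{91671450} \approx -0.85591$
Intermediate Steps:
$W{\left(s,k \right)} = 86 + s^{2}$ ($W{\left(s,k \right)} = s^{2} + \left(102 - 16\right) = s^{2} + 86 = 86 + s^{2}$)
$y = 14727$ ($y = 86 + 121^{2} = 86 + 14641 = 14727$)
$\frac{y}{-44350} - \frac{21656}{41340} = \frac{14727}{-44350} - \frac{21656}{41340} = 14727 \left(- \frac{1}{44350}\right) - \frac{5414}{10335} = - \frac{14727}{44350} - \frac{5414}{10335} = - \frac{78462889}{91671450}$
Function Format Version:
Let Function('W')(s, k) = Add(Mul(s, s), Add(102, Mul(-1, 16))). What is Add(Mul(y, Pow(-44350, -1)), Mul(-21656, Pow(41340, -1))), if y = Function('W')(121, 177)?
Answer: Rational(-78462889, 91671450) ≈ -0.85591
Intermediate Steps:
Function('W')(s, k) = Add(86, Pow(s, 2)) (Function('W')(s, k) = Add(Pow(s, 2), Add(102, -16)) = Add(Pow(s, 2), 86) = Add(86, Pow(s, 2)))
y = 14727 (y = Add(86, Pow(121, 2)) = Add(86, 14641) = 14727)
Add(Mul(y, Pow(-44350, -1)), Mul(-21656, Pow(41340, -1))) = Add(Mul(14727, Pow(-44350, -1)), Mul(-21656, Pow(41340, -1))) = Add(Mul(14727, Rational(-1, 44350)), Mul(-21656, Rational(1, 41340))) = Add(Rational(-14727, 44350), Rational(-5414, 10335)) = Rational(-78462889, 91671450)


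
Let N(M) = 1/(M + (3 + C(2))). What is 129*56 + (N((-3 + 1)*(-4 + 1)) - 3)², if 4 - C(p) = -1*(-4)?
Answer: 585820/81 ≈ 7232.3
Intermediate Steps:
C(p) = 0 (C(p) = 4 - (-1)*(-4) = 4 - 1*4 = 4 - 4 = 0)
N(M) = 1/(3 + M) (N(M) = 1/(M + (3 + 0)) = 1/(M + 3) = 1/(3 + M))
129*56 + (N((-3 + 1)*(-4 + 1)) - 3)² = 129*56 + (1/(3 + (-3 + 1)*(-4 + 1)) - 3)² = 7224 + (1/(3 - 2*(-3)) - 3)² = 7224 + (1/(3 + 6) - 3)² = 7224 + (1/9 - 3)² = 7224 + (⅑ - 3)² = 7224 + (-26/9)² = 7224 + 676/81 = 585820/81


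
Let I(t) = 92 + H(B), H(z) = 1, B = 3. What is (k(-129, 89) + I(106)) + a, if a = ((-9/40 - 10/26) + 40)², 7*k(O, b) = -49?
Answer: 442807689/270400 ≈ 1637.6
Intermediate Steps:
k(O, b) = -7 (k(O, b) = (⅐)*(-49) = -7)
I(t) = 93 (I(t) = 92 + 1 = 93)
a = 419553289/270400 (a = ((-9*1/40 - 10*1/26) + 40)² = ((-9/40 - 5/13) + 40)² = (-317/520 + 40)² = (20483/520)² = 419553289/270400 ≈ 1551.6)
(k(-129, 89) + I(106)) + a = (-7 + 93) + 419553289/270400 = 86 + 419553289/270400 = 442807689/270400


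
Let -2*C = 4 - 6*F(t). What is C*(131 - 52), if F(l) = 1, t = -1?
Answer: 79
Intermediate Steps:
C = 1 (C = -(4 - 6*1)/2 = -(4 - 6)/2 = -½*(-2) = 1)
C*(131 - 52) = 1*(131 - 52) = 1*79 = 79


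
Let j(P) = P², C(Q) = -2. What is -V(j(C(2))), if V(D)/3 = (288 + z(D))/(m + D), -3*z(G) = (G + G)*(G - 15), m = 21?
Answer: -952/25 ≈ -38.080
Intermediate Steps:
z(G) = -2*G*(-15 + G)/3 (z(G) = -(G + G)*(G - 15)/3 = -2*G*(-15 + G)/3)
V(D) = 3*(288 + 2*D*(15 - D)/3)/(21 + D) (V(D) = 3*((288 + 2*D*(15 - D)/3)/(21 + D)) = 3*(288 + 2*D*(15 - D)/3)/(21 + D))
-V(j(C(2))) = -2*(432 - 1*(-2)²*(-15 + (-2)²))/(21 + (-2)²) = -2*(432 - 1*4*(-15 + 4))/(21 + 4) = -2*(432 - 1*4*(-11))/25 = -2*(432 + 44)/25 = -2*476/25 = -1*952/25 = -952/25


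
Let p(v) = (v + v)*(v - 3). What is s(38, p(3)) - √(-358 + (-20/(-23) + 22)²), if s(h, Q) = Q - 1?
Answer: -1 - √87294/23 ≈ -13.846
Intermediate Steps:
p(v) = 2*v*(-3 + v) (p(v) = (2*v)*(-3 + v) = 2*v*(-3 + v))
s(h, Q) = -1 + Q
s(38, p(3)) - √(-358 + (-20/(-23) + 22)²) = (-1 + 2*3*(-3 + 3)) - √(-358 + (-20/(-23) + 22)²) = (-1 + 2*3*0) - √(-358 + (-20*(-1/23) + 22)²) = (-1 + 0) - √(-358 + (20/23 + 22)²) = -1 - √(-358 + (526/23)²) = -1 - √(-358 + 276676/529) = -1 - √(87294/529) = -1 - √87294/23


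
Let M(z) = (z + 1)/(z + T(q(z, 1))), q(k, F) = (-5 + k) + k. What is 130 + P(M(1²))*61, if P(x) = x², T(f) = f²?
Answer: 3311/25 ≈ 132.44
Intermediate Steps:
q(k, F) = -5 + 2*k
M(z) = (1 + z)/(z + (-5 + 2*z)²) (M(z) = (z + 1)/(z + (-5 + 2*z)²) = (1 + z)/(z + (-5 + 2*z)²))
130 + P(M(1²))*61 = 130 + ((1 + 1²)/(1² + (-5 + 2*1²)²))²*61 = 130 + ((1 + 1)/(1 + (-5 + 2*1)²))²*61 = 130 + (2/(1 + (-5 + 2)²))²*61 = 130 + (2/(1 + (-3)²))²*61 = 130 + (2/(1 + 9))²*61 = 130 + (2/10)²*61 = 130 + ((⅒)*2)²*61 = 130 + (⅕)²*61 = 130 + (1/25)*61 = 130 + 61/25 = 3311/25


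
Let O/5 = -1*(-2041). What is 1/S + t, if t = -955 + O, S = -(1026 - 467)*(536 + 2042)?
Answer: 13330193499/1441102 ≈ 9250.0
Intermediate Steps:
O = 10205 (O = 5*(-1*(-2041)) = 5*2041 = 10205)
S = -1441102 (S = -559*2578 = -1*1441102 = -1441102)
t = 9250 (t = -955 + 10205 = 9250)
1/S + t = 1/(-1441102) + 9250 = -1/1441102 + 9250 = 13330193499/1441102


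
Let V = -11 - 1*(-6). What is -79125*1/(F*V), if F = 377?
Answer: 15825/377 ≈ 41.976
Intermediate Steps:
V = -5 (V = -11 + 6 = -5)
-79125*1/(F*V) = -79125/((-5*377)) = -79125/(-1885) = -79125*(-1/1885) = 15825/377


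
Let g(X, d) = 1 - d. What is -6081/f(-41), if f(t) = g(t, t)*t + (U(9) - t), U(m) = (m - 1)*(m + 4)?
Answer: 6081/1577 ≈ 3.8561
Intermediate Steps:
U(m) = (-1 + m)*(4 + m)
f(t) = 104 - t + t*(1 - t) (f(t) = (1 - t)*t + ((-4 + 9² + 3*9) - t) = t*(1 - t) + ((-4 + 81 + 27) - t) = t*(1 - t) + (104 - t) = 104 - t + t*(1 - t))
-6081/f(-41) = -6081/(104 - 1*(-41)²) = -6081/(104 - 1*1681) = -6081/(104 - 1681) = -6081/(-1577) = -6081*(-1/1577) = 6081/1577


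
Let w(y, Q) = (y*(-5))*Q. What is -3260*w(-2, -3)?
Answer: 97800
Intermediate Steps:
w(y, Q) = -5*Q*y (w(y, Q) = (-5*y)*Q = -5*Q*y)
-3260*w(-2, -3) = -(-16300)*(-3)*(-2) = -3260*(-30) = 97800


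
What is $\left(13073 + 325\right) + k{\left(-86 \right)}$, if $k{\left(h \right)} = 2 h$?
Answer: $13226$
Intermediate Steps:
$\left(13073 + 325\right) + k{\left(-86 \right)} = \left(13073 + 325\right) + 2 \left(-86\right) = 13398 - 172 = 13226$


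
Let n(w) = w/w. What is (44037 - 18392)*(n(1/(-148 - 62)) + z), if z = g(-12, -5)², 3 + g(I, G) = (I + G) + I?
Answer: 26286125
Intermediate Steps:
n(w) = 1
g(I, G) = -3 + G + 2*I (g(I, G) = -3 + ((I + G) + I) = -3 + ((G + I) + I) = -3 + (G + 2*I) = -3 + G + 2*I)
z = 1024 (z = (-3 - 5 + 2*(-12))² = (-3 - 5 - 24)² = (-32)² = 1024)
(44037 - 18392)*(n(1/(-148 - 62)) + z) = (44037 - 18392)*(1 + 1024) = 25645*1025 = 26286125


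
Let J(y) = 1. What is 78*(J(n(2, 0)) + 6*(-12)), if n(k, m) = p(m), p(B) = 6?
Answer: -5538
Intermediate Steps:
n(k, m) = 6
78*(J(n(2, 0)) + 6*(-12)) = 78*(1 + 6*(-12)) = 78*(1 - 72) = 78*(-71) = -5538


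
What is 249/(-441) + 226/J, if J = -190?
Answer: -24496/13965 ≈ -1.7541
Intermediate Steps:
249/(-441) + 226/J = 249/(-441) + 226/(-190) = 249*(-1/441) + 226*(-1/190) = -83/147 - 113/95 = -24496/13965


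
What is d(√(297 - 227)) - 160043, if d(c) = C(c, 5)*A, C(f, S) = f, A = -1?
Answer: -160043 - √70 ≈ -1.6005e+5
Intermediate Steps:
d(c) = -c (d(c) = c*(-1) = -c)
d(√(297 - 227)) - 160043 = -√(297 - 227) - 160043 = -√70 - 160043 = -160043 - √70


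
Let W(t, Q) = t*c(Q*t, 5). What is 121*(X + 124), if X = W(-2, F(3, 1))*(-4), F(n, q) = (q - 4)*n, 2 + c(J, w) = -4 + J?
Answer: 26620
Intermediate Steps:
c(J, w) = -6 + J (c(J, w) = -2 + (-4 + J) = -6 + J)
F(n, q) = n*(-4 + q) (F(n, q) = (-4 + q)*n = n*(-4 + q))
W(t, Q) = t*(-6 + Q*t)
X = 96 (X = -2*(-6 + (3*(-4 + 1))*(-2))*(-4) = -2*(-6 + (3*(-3))*(-2))*(-4) = -2*(-6 - 9*(-2))*(-4) = -2*(-6 + 18)*(-4) = -2*12*(-4) = -24*(-4) = 96)
121*(X + 124) = 121*(96 + 124) = 121*220 = 26620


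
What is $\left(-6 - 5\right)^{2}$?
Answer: $121$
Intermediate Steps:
$\left(-6 - 5\right)^{2} = \left(-11\right)^{2} = 121$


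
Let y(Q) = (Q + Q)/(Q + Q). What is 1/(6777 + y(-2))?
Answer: 1/6778 ≈ 0.00014754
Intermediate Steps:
y(Q) = 1 (y(Q) = (2*Q)/((2*Q)) = (2*Q)*(1/(2*Q)) = 1)
1/(6777 + y(-2)) = 1/(6777 + 1) = 1/6778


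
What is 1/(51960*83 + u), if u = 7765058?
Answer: 1/12077738 ≈ 8.2797e-8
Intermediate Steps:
1/(51960*83 + u) = 1/(51960*83 + 7765058) = 1/(4312680 + 7765058) = 1/12077738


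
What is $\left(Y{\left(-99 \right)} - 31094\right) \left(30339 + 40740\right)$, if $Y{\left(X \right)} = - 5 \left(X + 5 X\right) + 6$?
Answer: $-1998599322$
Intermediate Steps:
$Y{\left(X \right)} = 6 - 30 X$ ($Y{\left(X \right)} = - 5 \cdot 6 X + 6 = - 30 X + 6 = 6 - 30 X$)
$\left(Y{\left(-99 \right)} - 31094\right) \left(30339 + 40740\right) = \left(\left(6 - -2970\right) - 31094\right) \left(30339 + 40740\right) = \left(\left(6 + 2970\right) - 31094\right) 71079 = \left(2976 - 31094\right) 71079 = \left(-28118\right) 71079 = -1998599322$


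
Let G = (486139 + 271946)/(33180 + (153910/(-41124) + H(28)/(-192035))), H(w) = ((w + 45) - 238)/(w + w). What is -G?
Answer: -16762997299282920/733603110115453 ≈ -22.850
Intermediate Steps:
H(w) = (-193 + w)/(2*w) (H(w) = ((45 + w) - 238)/((2*w)) = (-193 + w)*(1/(2*w)) = (-193 + w)/(2*w))
G = 16762997299282920/733603110115453 (G = (486139 + 271946)/(33180 + (153910/(-41124) + ((1/2)*(-193 + 28)/28)/(-192035))) = 758085/(33180 + (153910*(-1/41124) + ((1/2)*(1/28)*(-165))*(-1/192035))) = 758085/(33180 + (-76955/20562 - 165/56*(-1/192035))) = 758085/(33180 + (-76955/20562 + 33/2150792)) = 758085/(33180 - 82756759907/22112292552) = 758085/(733603110115453/22112292552) = 758085*(22112292552/733603110115453) = 16762997299282920/733603110115453 ≈ 22.850)
-G = -1*16762997299282920/733603110115453 = -16762997299282920/733603110115453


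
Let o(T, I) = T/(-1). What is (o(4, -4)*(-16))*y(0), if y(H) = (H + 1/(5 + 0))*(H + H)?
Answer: 0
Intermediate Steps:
y(H) = 2*H*(1/5 + H) (y(H) = (H + 1/5)*(2*H) = (1/5 + H)*(2*H) = 2*H*(1/5 + H))
o(T, I) = -T (o(T, I) = T*(-1) = -T)
(o(4, -4)*(-16))*y(0) = (-1*4*(-16))*((2/5)*0*(1 + 5*0)) = (-4*(-16))*((2/5)*0*(1 + 0)) = 64*((2/5)*0*1) = 64*0 = 0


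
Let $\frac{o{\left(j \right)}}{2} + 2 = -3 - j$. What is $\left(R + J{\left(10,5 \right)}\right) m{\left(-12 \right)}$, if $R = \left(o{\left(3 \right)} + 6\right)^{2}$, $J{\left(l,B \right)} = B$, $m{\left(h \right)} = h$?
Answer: $-1260$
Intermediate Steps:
$o{\left(j \right)} = -10 - 2 j$ ($o{\left(j \right)} = -4 + 2 \left(-3 - j\right) = -4 - \left(6 + 2 j\right) = -10 - 2 j$)
$R = 100$ ($R = \left(\left(-10 - 6\right) + 6\right)^{2} = \left(-16 + 6\right)^{2} = \left(-10\right)^{2} = 100$)
$\left(R + J{\left(10,5 \right)}\right) m{\left(-12 \right)} = \left(100 + 5\right) \left(-12\right) = 105 \left(-12\right) = -1260$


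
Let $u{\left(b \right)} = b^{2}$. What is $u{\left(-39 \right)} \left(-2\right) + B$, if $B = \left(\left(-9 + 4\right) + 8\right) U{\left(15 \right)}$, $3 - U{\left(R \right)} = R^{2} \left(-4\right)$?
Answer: $-333$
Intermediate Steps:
$U{\left(R \right)} = 3 + 4 R^{2}$ ($U{\left(R \right)} = 3 - R^{2} \left(-4\right) = 3 - - 4 R^{2} = 3 + 4 R^{2}$)
$B = 2709$ ($B = \left(\left(-9 + 4\right) + 8\right) \left(3 + 4 \cdot 15^{2}\right) = \left(-5 + 8\right) \left(3 + 4 \cdot 225\right) = 3 \left(3 + 900\right) = 3 \cdot 903 = 2709$)
$u{\left(-39 \right)} \left(-2\right) + B = \left(-39\right)^{2} \left(-2\right) + 2709 = 1521 \left(-2\right) + 2709 = -3042 + 2709 = -333$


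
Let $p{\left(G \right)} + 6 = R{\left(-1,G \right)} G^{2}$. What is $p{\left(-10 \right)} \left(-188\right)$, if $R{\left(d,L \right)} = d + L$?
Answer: $207928$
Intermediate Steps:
$R{\left(d,L \right)} = L + d$
$p{\left(G \right)} = -6 + G^{2} \left(-1 + G\right)$ ($p{\left(G \right)} = -6 + \left(G - 1\right) G^{2} = -6 + \left(-1 + G\right) G^{2} = -6 + G^{2} \left(-1 + G\right)$)
$p{\left(-10 \right)} \left(-188\right) = \left(-6 + \left(-10\right)^{2} \left(-1 - 10\right)\right) \left(-188\right) = \left(-6 + 100 \left(-11\right)\right) \left(-188\right) = \left(-6 - 1100\right) \left(-188\right) = \left(-1106\right) \left(-188\right) = 207928$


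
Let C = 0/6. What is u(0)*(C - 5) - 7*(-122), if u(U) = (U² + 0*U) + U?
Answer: 854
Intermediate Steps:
u(U) = U + U² (u(U) = (U² + 0) + U = U² + U = U + U²)
C = 0 (C = 0*(⅙) = 0)
u(0)*(C - 5) - 7*(-122) = (0*(1 + 0))*(0 - 5) - 7*(-122) = (0*1)*(-5) + 854 = 0*(-5) + 854 = 0 + 854 = 854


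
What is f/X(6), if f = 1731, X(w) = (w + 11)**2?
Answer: 1731/289 ≈ 5.9896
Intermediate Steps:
X(w) = (11 + w)**2
f/X(6) = 1731/((11 + 6)**2) = 1731/(17**2) = 1731/289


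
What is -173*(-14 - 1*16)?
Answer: 5190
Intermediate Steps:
-173*(-14 - 1*16) = -173*(-14 - 16) = -173*(-30) = 5190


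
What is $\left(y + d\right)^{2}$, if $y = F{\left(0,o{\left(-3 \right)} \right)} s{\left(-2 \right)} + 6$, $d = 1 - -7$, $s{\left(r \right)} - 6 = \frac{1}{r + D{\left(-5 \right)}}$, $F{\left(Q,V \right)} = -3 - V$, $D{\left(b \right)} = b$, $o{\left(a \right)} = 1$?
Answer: $\frac{4356}{49} \approx 88.898$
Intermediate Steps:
$s{\left(r \right)} = 6 + \frac{1}{-5 + r}$ ($s{\left(r \right)} = 6 + \frac{1}{r - 5} = 6 + \frac{1}{-5 + r}$)
$d = 8$ ($d = 1 + 7 = 8$)
$y = - \frac{122}{7}$ ($y = \left(-3 - 1\right) \frac{-29 + 6 \left(-2\right)}{-5 - 2} + 6 = \left(-3 - 1\right) \frac{-29 - 12}{-7} + 6 = - 4 \left(\left(- \frac{1}{7}\right) \left(-41\right)\right) + 6 = \left(-4\right) \frac{41}{7} + 6 = - \frac{164}{7} + 6 = - \frac{122}{7} \approx -17.429$)
$\left(y + d\right)^{2} = \left(- \frac{122}{7} + 8\right)^{2} = \left(- \frac{66}{7}\right)^{2} = \frac{4356}{49}$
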